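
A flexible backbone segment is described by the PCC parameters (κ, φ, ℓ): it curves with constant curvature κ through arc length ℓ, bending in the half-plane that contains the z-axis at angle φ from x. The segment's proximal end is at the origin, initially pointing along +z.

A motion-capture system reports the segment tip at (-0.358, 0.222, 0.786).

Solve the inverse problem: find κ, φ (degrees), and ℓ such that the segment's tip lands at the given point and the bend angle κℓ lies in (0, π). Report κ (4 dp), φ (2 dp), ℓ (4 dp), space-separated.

ρ = √(x²+y²) = √(-0.358² + 0.222²) = 0.42125
φ = atan2(y, x) mod 360° = atan2(0.222, -0.358) = 148.1965°
|p|² = ρ² + z² = 0.42125² + 0.786² = 0.79524
κ = 2ρ / |p|² = 2×0.42125 / 0.79524 = 1.05941
θ = 2·atan2(ρ, z) = 2·atan2(0.42125, 0.786) = 0.98396 rad
ℓ = θ/κ = 0.98396/1.05941 = 0.92878

1.0594 148.20 0.9288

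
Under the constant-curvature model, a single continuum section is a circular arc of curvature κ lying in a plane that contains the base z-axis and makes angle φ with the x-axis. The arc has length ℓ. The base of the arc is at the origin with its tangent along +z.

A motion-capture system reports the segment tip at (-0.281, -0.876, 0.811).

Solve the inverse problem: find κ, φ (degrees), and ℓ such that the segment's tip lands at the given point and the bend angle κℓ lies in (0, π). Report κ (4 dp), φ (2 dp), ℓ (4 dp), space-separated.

ρ = √(x²+y²) = √(-0.281² + -0.876²) = 0.91997
φ = atan2(y, x) mod 360° = atan2(-0.876, -0.281) = 252.2150°
|p|² = ρ² + z² = 0.91997² + 0.811² = 1.50406
κ = 2ρ / |p|² = 2×0.91997 / 1.50406 = 1.22331
θ = 2·atan2(ρ, z) = 2·atan2(0.91997, 0.811) = 1.69653 rad
ℓ = θ/κ = 1.69653/1.22331 = 1.38684

1.2233 252.21 1.3868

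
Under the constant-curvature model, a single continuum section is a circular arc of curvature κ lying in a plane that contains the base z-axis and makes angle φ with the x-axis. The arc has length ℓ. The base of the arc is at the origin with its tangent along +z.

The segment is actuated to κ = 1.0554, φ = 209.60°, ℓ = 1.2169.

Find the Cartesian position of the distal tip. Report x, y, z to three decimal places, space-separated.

θ = κ·ℓ = 1.0554 × 1.2169 = 1.28432 rad
ρ = (1 − cos θ)/κ = (1 − 0.28258)/1.0554 = 0.67976
z = sin θ / κ = 0.95924/1.0554 = 0.90889
x = ρ cos φ = 0.67976 × cos(209.60°) = -0.59105
y = ρ sin φ = 0.67976 × sin(209.60°) = -0.33576

-0.591 -0.336 0.909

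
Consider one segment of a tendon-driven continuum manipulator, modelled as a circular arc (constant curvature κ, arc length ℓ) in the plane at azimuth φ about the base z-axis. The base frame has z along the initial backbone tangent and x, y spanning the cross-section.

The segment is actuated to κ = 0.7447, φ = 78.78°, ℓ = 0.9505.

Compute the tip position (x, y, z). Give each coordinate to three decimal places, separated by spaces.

0.063 0.316 0.873

θ = κ·ℓ = 0.7447 × 0.9505 = 0.70784 rad
ρ = (1 − cos θ)/κ = (1 − 0.75977)/0.7447 = 0.32259
z = sin θ / κ = 0.65019/0.7447 = 0.87309
x = ρ cos φ = 0.32259 × cos(78.78°) = 0.06277
y = ρ sin φ = 0.32259 × sin(78.78°) = 0.31642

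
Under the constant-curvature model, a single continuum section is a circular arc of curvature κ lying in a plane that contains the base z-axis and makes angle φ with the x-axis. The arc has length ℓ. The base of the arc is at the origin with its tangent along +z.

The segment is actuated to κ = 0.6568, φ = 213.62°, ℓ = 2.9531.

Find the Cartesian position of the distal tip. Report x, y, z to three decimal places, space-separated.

θ = κ·ℓ = 0.6568 × 2.9531 = 1.93960 rad
ρ = (1 − cos θ)/κ = (1 − -0.36050)/0.6568 = 2.07140
z = sin θ / κ = 0.93276/0.6568 = 1.42016
x = ρ cos φ = 2.07140 × cos(213.62°) = -1.72491
y = ρ sin φ = 2.07140 × sin(213.62°) = -1.14690

-1.725 -1.147 1.420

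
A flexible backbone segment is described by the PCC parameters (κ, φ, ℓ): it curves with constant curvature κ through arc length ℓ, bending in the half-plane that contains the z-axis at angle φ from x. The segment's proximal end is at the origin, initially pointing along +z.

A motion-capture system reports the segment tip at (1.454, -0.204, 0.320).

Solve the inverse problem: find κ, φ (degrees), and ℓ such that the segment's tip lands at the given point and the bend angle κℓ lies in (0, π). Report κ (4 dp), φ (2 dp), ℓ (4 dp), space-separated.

1.3004 352.01 2.0858

ρ = √(x²+y²) = √(1.454² + -0.204²) = 1.46824
φ = atan2(y, x) mod 360° = atan2(-0.204, 1.454) = 352.0134°
|p|² = ρ² + z² = 1.46824² + 0.320² = 2.25813
κ = 2ρ / |p|² = 2×1.46824 / 2.25813 = 1.30040
θ = 2·atan2(ρ, z) = 2·atan2(1.46824, 0.320) = 2.71241 rad
ℓ = θ/κ = 2.71241/1.30040 = 2.08582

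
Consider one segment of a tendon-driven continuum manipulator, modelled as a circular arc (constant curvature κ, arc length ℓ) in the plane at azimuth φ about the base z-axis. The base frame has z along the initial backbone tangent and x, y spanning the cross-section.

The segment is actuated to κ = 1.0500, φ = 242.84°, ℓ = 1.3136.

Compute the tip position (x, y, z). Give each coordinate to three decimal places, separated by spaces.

-0.352 -0.686 0.935

θ = κ·ℓ = 1.0500 × 1.3136 = 1.37928 rad
ρ = (1 − cos θ)/κ = (1 − 0.19035)/1.0500 = 0.77110
z = sin θ / κ = 0.98172/1.0500 = 0.93497
x = ρ cos φ = 0.77110 × cos(242.84°) = -0.35199
y = ρ sin φ = 0.77110 × sin(242.84°) = -0.68607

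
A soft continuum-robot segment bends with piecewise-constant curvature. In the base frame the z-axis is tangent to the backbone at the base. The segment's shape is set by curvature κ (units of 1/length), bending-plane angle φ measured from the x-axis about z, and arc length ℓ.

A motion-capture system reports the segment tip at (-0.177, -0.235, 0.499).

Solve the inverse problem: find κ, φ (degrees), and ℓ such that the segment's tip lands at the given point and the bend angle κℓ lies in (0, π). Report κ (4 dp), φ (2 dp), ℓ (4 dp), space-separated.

ρ = √(x²+y²) = √(-0.177² + -0.235²) = 0.29420
φ = atan2(y, x) mod 360° = atan2(-0.235, -0.177) = 233.0133°
|p|² = ρ² + z² = 0.29420² + 0.499² = 0.33555
κ = 2ρ / |p|² = 2×0.29420 / 0.33555 = 1.75352
θ = 2·atan2(ρ, z) = 2·atan2(0.29420, 0.499) = 1.06545 rad
ℓ = θ/κ = 1.06545/1.75352 = 0.60761

1.7535 233.01 0.6076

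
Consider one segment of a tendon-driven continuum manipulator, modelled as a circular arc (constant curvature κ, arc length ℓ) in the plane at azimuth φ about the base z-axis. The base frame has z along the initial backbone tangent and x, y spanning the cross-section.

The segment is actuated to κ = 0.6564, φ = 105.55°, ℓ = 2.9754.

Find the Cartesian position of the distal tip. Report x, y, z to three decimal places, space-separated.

-0.561 2.015 1.414

θ = κ·ℓ = 0.6564 × 2.9754 = 1.95305 rad
ρ = (1 − cos θ)/κ = (1 − -0.37301)/0.6564 = 2.09173
z = sin θ / κ = 0.92783/0.6564 = 1.41351
x = ρ cos φ = 2.09173 × cos(105.55°) = -0.56075
y = ρ sin φ = 2.09173 × sin(105.55°) = 2.01517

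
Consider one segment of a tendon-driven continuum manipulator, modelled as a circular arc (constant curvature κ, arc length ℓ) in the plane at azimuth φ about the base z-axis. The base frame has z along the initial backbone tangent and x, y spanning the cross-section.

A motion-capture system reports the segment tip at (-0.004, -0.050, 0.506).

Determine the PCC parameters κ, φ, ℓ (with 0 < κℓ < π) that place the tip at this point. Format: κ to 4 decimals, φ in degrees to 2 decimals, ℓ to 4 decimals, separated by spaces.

0.3880 265.43 0.5093

ρ = √(x²+y²) = √(-0.004² + -0.050²) = 0.05016
φ = atan2(y, x) mod 360° = atan2(-0.050, -0.004) = 265.4261°
|p|² = ρ² + z² = 0.05016² + 0.506² = 0.25855
κ = 2ρ / |p|² = 2×0.05016 / 0.25855 = 0.38801
θ = 2·atan2(ρ, z) = 2·atan2(0.05016, 0.506) = 0.19761 rad
ℓ = θ/κ = 0.19761/0.38801 = 0.50931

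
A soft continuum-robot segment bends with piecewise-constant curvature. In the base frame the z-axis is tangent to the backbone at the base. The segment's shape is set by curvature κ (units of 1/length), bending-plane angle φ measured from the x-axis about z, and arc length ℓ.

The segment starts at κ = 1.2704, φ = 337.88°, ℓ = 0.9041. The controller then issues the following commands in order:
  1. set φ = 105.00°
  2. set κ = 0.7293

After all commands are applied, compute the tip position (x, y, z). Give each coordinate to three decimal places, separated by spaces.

initial: κ=1.2704, φ=337.88°, ℓ=0.9041
cmd 1: set φ=105.00° → (κ,φ,ℓ)=(1.2704,105.00°,0.9041) → tip=(-0.1202,0.4488,0.7180)
cmd 2: set κ=0.7293 → (κ,φ,ℓ)=(0.7293,105.00°,0.9041) → tip=(-0.0744,0.2776,0.8400)

-0.074 0.278 0.840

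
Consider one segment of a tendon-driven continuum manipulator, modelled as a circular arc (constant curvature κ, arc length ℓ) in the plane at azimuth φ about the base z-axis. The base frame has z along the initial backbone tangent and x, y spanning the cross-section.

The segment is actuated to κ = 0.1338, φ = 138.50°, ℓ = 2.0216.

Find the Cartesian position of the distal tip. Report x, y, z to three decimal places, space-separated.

θ = κ·ℓ = 0.1338 × 2.0216 = 0.27049 rad
ρ = (1 − cos θ)/κ = (1 − 0.96364)/0.1338 = 0.27175
z = sin θ / κ = 0.26720/0.1338 = 1.99704
x = ρ cos φ = 0.27175 × cos(138.50°) = -0.20353
y = ρ sin φ = 0.27175 × sin(138.50°) = 0.18007

-0.204 0.180 1.997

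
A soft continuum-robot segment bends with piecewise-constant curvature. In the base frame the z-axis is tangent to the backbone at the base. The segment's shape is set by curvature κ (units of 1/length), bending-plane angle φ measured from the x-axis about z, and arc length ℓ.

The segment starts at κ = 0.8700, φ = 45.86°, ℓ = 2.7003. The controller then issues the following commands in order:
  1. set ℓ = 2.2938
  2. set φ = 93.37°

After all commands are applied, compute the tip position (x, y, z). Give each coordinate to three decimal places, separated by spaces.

initial: κ=0.8700, φ=45.86°, ℓ=2.7003
cmd 1: set ℓ=2.2938 → (κ,φ,ℓ)=(0.8700,45.86°,2.2938) → tip=(1.1304,1.1648,1.0473)
cmd 2: set φ=93.37° → (κ,φ,ℓ)=(0.8700,93.37°,2.2938) → tip=(-0.0954,1.6204,1.0473)

-0.095 1.620 1.047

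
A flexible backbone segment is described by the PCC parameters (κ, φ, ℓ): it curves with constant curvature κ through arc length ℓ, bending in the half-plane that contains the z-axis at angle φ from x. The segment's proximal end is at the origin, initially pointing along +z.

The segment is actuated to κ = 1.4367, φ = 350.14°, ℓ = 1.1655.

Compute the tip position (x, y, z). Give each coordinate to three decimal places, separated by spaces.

θ = κ·ℓ = 1.4367 × 1.1655 = 1.67447 rad
ρ = (1 − cos θ)/κ = (1 − -0.10349)/1.4367 = 0.76807
z = sin θ / κ = 0.99463/1.4367 = 0.69230
x = ρ cos φ = 0.76807 × cos(350.14°) = 0.75673
y = ρ sin φ = 0.76807 × sin(350.14°) = -0.13153

0.757 -0.132 0.692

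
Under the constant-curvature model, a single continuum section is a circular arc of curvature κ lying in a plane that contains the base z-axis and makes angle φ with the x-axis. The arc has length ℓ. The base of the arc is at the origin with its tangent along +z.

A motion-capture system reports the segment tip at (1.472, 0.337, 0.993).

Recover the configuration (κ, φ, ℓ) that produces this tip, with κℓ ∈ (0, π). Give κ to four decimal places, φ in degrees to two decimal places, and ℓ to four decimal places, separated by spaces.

ρ = √(x²+y²) = √(1.472² + 0.337²) = 1.51008
φ = atan2(y, x) mod 360° = atan2(0.337, 1.472) = 12.8951°
|p|² = ρ² + z² = 1.51008² + 0.993² = 3.26640
κ = 2ρ / |p|² = 2×1.51008 / 3.26640 = 0.92462
θ = 2·atan2(ρ, z) = 2·atan2(1.51008, 0.993) = 1.97822 rad
ℓ = θ/κ = 1.97822/0.92462 = 2.13951

0.9246 12.90 2.1395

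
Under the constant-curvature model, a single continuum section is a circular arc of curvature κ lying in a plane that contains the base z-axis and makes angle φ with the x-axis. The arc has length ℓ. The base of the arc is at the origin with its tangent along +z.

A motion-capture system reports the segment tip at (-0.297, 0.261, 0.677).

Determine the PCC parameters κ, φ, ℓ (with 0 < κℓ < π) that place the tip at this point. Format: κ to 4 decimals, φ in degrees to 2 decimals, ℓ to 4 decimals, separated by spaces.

ρ = √(x²+y²) = √(-0.297² + 0.261²) = 0.39539
φ = atan2(y, x) mod 360° = atan2(0.261, -0.297) = 138.6914°
|p|² = ρ² + z² = 0.39539² + 0.677² = 0.61466
κ = 2ρ / |p|² = 2×0.39539 / 0.61466 = 1.28652
θ = 2·atan2(ρ, z) = 2·atan2(0.39539, 0.677) = 1.05718 rad
ℓ = θ/κ = 1.05718/1.28652 = 0.82174

1.2865 138.69 0.8217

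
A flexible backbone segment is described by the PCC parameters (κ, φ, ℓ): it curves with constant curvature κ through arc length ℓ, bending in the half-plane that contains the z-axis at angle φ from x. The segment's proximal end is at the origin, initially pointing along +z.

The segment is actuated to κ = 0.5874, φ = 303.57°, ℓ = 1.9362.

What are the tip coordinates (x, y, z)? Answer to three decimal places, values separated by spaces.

θ = κ·ℓ = 0.5874 × 1.9362 = 1.13732 rad
ρ = (1 − cos θ)/κ = (1 − 0.42002)/0.5874 = 0.98736
z = sin θ / κ = 0.90751/0.5874 = 1.54497
x = ρ cos φ = 0.98736 × cos(303.57°) = 0.54597
y = ρ sin φ = 0.98736 × sin(303.57°) = -0.82268

0.546 -0.823 1.545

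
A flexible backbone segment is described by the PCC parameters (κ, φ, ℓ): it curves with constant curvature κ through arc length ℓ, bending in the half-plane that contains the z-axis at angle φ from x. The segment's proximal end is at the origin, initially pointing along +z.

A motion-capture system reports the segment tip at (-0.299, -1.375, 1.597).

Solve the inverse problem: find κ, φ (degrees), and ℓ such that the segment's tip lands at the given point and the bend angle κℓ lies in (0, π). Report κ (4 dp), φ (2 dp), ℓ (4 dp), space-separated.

0.6212 257.73 2.3255

ρ = √(x²+y²) = √(-0.299² + -1.375²) = 1.40713
φ = atan2(y, x) mod 360° = atan2(-1.375, -0.299) = 257.7318°
|p|² = ρ² + z² = 1.40713² + 1.597² = 4.53043
κ = 2ρ / |p|² = 2×1.40713 / 4.53043 = 0.62119
θ = 2·atan2(ρ, z) = 2·atan2(1.40713, 1.597) = 1.44456 rad
ℓ = θ/κ = 1.44456/0.62119 = 2.32547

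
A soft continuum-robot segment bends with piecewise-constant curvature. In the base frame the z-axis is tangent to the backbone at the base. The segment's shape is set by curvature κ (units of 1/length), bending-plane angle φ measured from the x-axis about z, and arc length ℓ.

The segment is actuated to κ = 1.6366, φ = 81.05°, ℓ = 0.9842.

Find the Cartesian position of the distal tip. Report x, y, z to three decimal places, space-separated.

0.099 0.628 0.611

θ = κ·ℓ = 1.6366 × 0.9842 = 1.61074 rad
ρ = (1 − cos θ)/κ = (1 − -0.03993)/1.6366 = 0.63542
z = sin θ / κ = 0.99920/1.6366 = 0.61054
x = ρ cos φ = 0.63542 × cos(81.05°) = 0.09885
y = ρ sin φ = 0.63542 × sin(81.05°) = 0.62769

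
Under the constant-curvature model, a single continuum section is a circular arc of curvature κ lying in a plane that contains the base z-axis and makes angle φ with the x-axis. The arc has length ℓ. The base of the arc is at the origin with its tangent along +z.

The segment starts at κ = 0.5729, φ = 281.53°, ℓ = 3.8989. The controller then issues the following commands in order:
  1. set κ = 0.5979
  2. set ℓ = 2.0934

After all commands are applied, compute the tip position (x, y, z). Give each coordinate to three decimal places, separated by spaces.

0.229 -1.125 1.588

initial: κ=0.5729, φ=281.53°, ℓ=3.8989
cmd 1: set κ=0.5979 → (κ,φ,ℓ)=(0.5979,281.53°,3.8989) → tip=(0.5647,-2.7682,1.2119)
cmd 2: set ℓ=2.0934 → (κ,φ,ℓ)=(0.5979,281.53°,2.0934) → tip=(0.2294,-1.1246,1.5881)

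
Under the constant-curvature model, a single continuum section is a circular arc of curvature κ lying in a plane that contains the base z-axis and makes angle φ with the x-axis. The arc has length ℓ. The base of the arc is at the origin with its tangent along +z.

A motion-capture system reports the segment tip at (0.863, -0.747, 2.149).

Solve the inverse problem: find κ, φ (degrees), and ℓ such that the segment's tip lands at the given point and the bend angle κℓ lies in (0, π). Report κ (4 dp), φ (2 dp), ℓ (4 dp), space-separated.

0.3855 319.12 2.5327

ρ = √(x²+y²) = √(0.863² + -0.747²) = 1.14139
φ = atan2(y, x) mod 360° = atan2(-0.747, 0.863) = 319.1210°
|p|² = ρ² + z² = 1.14139² + 2.149² = 5.92098
κ = 2ρ / |p|² = 2×1.14139 / 5.92098 = 0.38554
θ = 2·atan2(ρ, z) = 2·atan2(1.14139, 2.149) = 0.97648 rad
ℓ = θ/κ = 0.97648/0.38554 = 2.53274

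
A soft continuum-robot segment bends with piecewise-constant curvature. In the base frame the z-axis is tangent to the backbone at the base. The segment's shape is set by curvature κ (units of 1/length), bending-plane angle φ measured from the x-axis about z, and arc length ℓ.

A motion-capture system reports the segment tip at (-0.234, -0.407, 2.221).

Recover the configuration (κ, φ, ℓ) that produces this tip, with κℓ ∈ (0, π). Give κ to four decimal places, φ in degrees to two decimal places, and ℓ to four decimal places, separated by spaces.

ρ = √(x²+y²) = √(-0.234² + -0.407²) = 0.46947
φ = atan2(y, x) mod 360° = atan2(-0.407, -0.234) = 240.1037°
|p|² = ρ² + z² = 0.46947² + 2.221² = 5.15325
κ = 2ρ / |p|² = 2×0.46947 / 5.15325 = 0.18220
θ = 2·atan2(ρ, z) = 2·atan2(0.46947, 2.221) = 0.41663 rad
ℓ = θ/κ = 0.41663/0.18220 = 2.28658

0.1822 240.10 2.2866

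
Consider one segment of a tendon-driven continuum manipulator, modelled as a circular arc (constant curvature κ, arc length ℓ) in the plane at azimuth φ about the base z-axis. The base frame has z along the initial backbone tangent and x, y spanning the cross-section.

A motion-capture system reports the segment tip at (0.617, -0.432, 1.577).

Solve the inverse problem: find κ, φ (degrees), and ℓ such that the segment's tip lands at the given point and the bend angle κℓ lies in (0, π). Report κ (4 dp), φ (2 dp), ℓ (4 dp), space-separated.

0.4932 325.00 1.8068

ρ = √(x²+y²) = √(0.617² + -0.432²) = 0.75320
φ = atan2(y, x) mod 360° = atan2(-0.432, 0.617) = 325.0017°
|p|² = ρ² + z² = 0.75320² + 1.577² = 3.05424
κ = 2ρ / |p|² = 2×0.75320 / 3.05424 = 0.49322
θ = 2·atan2(ρ, z) = 2·atan2(0.75320, 1.577) = 0.89116 rad
ℓ = θ/κ = 0.89116/0.49322 = 1.80684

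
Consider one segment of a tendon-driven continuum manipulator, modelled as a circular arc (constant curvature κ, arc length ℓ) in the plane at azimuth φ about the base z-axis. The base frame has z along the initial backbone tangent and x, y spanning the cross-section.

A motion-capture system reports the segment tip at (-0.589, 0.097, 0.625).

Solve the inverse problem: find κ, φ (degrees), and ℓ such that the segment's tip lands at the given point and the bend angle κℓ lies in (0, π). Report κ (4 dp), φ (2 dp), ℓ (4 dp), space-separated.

ρ = √(x²+y²) = √(-0.589² + 0.097²) = 0.59693
φ = atan2(y, x) mod 360° = atan2(0.097, -0.589) = 170.6481°
|p|² = ρ² + z² = 0.59693² + 0.625² = 0.74696
κ = 2ρ / |p|² = 2×0.59693 / 0.74696 = 1.59831
θ = 2·atan2(ρ, z) = 2·atan2(0.59693, 0.625) = 1.52487 rad
ℓ = θ/κ = 1.52487/1.59831 = 0.95405

1.5983 170.65 0.9540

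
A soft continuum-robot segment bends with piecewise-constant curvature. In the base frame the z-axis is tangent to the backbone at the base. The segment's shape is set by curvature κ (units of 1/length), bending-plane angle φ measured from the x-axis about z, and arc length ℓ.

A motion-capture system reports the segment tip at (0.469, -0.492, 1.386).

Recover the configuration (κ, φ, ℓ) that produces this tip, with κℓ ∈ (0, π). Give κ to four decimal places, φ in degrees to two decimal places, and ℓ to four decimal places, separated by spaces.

0.5705 313.63 1.5985

ρ = √(x²+y²) = √(0.469² + -0.492²) = 0.67972
φ = atan2(y, x) mod 360° = atan2(-0.492, 0.469) = 313.6290°
|p|² = ρ² + z² = 0.67972² + 1.386² = 2.38302
κ = 2ρ / |p|² = 2×0.67972 / 2.38302 = 0.57047
θ = 2·atan2(ρ, z) = 2·atan2(0.67972, 1.386) = 0.91191 rad
ℓ = θ/κ = 0.91191/0.57047 = 1.59852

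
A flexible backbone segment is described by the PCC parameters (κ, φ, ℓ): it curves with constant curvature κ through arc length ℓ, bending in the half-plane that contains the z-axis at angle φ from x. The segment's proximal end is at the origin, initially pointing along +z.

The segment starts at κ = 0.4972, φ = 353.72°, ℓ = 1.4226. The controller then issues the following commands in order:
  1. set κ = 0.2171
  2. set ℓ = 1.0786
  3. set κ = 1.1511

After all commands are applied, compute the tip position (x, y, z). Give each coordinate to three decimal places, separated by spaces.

initial: κ=0.4972, φ=353.72°, ℓ=1.4226
cmd 1: set κ=0.2171 → (κ,φ,ℓ)=(0.2171,353.72°,1.4226) → tip=(0.2166,-0.0238,1.4001)
cmd 2: set ℓ=1.0786 → (κ,φ,ℓ)=(0.2171,353.72°,1.0786) → tip=(0.1250,-0.0138,1.0688)
cmd 3: set κ=1.1511 → (κ,φ,ℓ)=(1.1511,353.72°,1.0786) → tip=(0.5843,-0.0643,0.8221)

0.584 -0.064 0.822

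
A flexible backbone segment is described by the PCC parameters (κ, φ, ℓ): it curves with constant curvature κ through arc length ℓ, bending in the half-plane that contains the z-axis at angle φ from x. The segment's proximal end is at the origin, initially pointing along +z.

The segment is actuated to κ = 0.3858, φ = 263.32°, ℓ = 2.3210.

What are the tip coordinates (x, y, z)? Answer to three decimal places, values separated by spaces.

θ = κ·ℓ = 0.3858 × 2.3210 = 0.89544 rad
ρ = (1 − cos θ)/κ = (1 − 0.62517)/0.3858 = 0.97156
z = sin θ / κ = 0.78049/0.3858 = 2.02303
x = ρ cos φ = 0.97156 × cos(263.32°) = -0.11302
y = ρ sin φ = 0.97156 × sin(263.32°) = -0.96496

-0.113 -0.965 2.023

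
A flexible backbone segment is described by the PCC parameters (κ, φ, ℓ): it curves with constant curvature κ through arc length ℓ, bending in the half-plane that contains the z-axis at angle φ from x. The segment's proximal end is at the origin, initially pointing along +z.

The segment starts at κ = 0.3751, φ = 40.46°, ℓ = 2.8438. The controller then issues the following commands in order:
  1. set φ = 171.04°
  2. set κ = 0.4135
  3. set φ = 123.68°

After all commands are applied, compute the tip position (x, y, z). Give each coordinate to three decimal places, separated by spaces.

initial: κ=0.3751, φ=40.46°, ℓ=2.8438
cmd 1: set φ=171.04° → (κ,φ,ℓ)=(0.3751,171.04°,2.8438) → tip=(-1.3615,0.2147,2.3344)
cmd 2: set κ=0.4135 → (κ,φ,ℓ)=(0.4135,171.04°,2.8438) → tip=(-1.4699,0.2318,2.2323)
cmd 3: set φ=123.68° → (κ,φ,ℓ)=(0.4135,123.68°,2.8438) → tip=(-0.8252,1.2383,2.2323)

-0.825 1.238 2.232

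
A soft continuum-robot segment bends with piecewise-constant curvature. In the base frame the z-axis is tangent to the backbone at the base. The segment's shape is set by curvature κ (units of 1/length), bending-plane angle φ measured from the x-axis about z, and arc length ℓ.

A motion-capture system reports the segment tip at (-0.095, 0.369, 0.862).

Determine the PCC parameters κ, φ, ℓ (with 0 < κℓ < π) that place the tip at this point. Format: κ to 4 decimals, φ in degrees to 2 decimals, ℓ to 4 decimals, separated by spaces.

ρ = √(x²+y²) = √(-0.095² + 0.369²) = 0.38103
φ = atan2(y, x) mod 360° = atan2(0.369, -0.095) = 104.4374°
|p|² = ρ² + z² = 0.38103² + 0.862² = 0.88823
κ = 2ρ / |p|² = 2×0.38103 / 0.88823 = 0.85796
θ = 2·atan2(ρ, z) = 2·atan2(0.38103, 0.862) = 0.83242 rad
ℓ = θ/κ = 0.83242/0.85796 = 0.97023

0.8580 104.44 0.9702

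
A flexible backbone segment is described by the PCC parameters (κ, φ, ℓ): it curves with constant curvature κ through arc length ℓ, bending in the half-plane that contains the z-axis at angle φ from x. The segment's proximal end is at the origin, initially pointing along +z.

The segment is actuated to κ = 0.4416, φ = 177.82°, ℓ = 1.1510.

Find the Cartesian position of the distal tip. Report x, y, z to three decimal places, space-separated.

-0.286 0.011 1.102

θ = κ·ℓ = 0.4416 × 1.1510 = 0.50828 rad
ρ = (1 − cos θ)/κ = (1 − 0.87358)/0.4416 = 0.28627
z = sin θ / κ = 0.48668/0.4416 = 1.10208
x = ρ cos φ = 0.28627 × cos(177.82°) = -0.28607
y = ρ sin φ = 0.28627 × sin(177.82°) = 0.01089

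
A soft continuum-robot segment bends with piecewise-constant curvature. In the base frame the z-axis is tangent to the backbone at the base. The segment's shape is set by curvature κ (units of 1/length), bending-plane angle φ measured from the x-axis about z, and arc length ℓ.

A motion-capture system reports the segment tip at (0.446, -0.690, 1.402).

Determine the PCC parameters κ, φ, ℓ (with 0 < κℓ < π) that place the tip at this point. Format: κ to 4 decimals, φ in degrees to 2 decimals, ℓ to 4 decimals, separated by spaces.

ρ = √(x²+y²) = √(0.446² + -0.690²) = 0.82159
φ = atan2(y, x) mod 360° = atan2(-0.690, 0.446) = 302.8777°
|p|² = ρ² + z² = 0.82159² + 1.402² = 2.64062
κ = 2ρ / |p|² = 2×0.82159 / 2.64062 = 0.62227
θ = 2·atan2(ρ, z) = 2·atan2(0.82159, 1.402) = 1.06015 rad
ℓ = θ/κ = 1.06015/0.62227 = 1.70367

0.6223 302.88 1.7037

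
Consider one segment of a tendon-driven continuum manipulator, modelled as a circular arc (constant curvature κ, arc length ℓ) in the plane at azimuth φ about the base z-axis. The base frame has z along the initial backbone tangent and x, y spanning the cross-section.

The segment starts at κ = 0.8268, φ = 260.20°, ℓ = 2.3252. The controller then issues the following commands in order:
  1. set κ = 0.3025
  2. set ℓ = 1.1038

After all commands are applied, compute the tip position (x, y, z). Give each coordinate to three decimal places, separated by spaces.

-0.031 -0.180 1.083

initial: κ=0.8268, φ=260.20°, ℓ=2.3252
cmd 1: set κ=0.3025 → (κ,φ,ℓ)=(0.3025,260.20°,2.3252) → tip=(-0.1335,-0.7731,2.1382)
cmd 2: set ℓ=1.1038 → (κ,φ,ℓ)=(0.3025,260.20°,1.1038) → tip=(-0.0311,-0.1799,1.0834)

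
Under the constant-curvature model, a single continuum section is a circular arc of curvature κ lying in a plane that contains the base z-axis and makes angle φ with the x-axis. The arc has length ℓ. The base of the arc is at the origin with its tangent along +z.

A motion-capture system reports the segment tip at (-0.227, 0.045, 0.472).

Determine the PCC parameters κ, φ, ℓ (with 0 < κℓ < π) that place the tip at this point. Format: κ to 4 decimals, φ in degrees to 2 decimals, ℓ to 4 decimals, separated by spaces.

1.6749 168.79 0.5443

ρ = √(x²+y²) = √(-0.227² + 0.045²) = 0.23142
φ = atan2(y, x) mod 360° = atan2(0.045, -0.227) = 168.7872°
|p|² = ρ² + z² = 0.23142² + 0.472² = 0.27634
κ = 2ρ / |p|² = 2×0.23142 / 0.27634 = 1.67489
θ = 2·atan2(ρ, z) = 2·atan2(0.23142, 0.472) = 0.91170 rad
ℓ = θ/κ = 0.91170/1.67489 = 0.54434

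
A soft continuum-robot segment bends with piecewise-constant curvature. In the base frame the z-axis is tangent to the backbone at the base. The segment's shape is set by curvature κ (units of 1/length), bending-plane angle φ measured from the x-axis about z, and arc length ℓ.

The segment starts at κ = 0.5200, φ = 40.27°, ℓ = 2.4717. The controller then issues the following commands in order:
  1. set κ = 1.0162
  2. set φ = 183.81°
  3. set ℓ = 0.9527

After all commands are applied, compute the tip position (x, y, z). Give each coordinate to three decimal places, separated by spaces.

initial: κ=0.5200, φ=40.27°, ℓ=2.4717
cmd 1: set κ=1.0162 → (κ,φ,ℓ)=(1.0162,40.27°,2.4717) → tip=(1.3576,1.1501,0.5796)
cmd 2: set φ=183.81° → (κ,φ,ℓ)=(1.0162,183.81°,2.4717) → tip=(-1.7754,-0.1182,0.5796)
cmd 3: set ℓ=0.9527 → (κ,φ,ℓ)=(1.0162,183.81°,0.9527) → tip=(-0.4253,-0.0283,0.8107)

-0.425 -0.028 0.811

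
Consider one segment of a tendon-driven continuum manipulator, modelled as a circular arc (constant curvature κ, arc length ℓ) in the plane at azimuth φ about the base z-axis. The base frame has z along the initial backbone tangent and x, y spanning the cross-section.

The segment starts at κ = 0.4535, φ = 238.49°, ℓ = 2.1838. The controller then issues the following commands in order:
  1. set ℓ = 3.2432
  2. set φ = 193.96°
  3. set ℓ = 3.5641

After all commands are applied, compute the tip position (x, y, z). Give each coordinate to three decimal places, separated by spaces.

-2.237 -0.556 2.203

initial: κ=0.4535, φ=238.49°, ℓ=2.1838
cmd 1: set ℓ=3.2432 → (κ,φ,ℓ)=(0.4535,238.49°,3.2432) → tip=(-1.0374,-1.6922,2.1941)
cmd 2: set φ=193.96° → (κ,φ,ℓ)=(0.4535,193.96°,3.2432) → tip=(-1.9263,-0.4789,2.1941)
cmd 3: set ℓ=3.5641 → (κ,φ,ℓ)=(0.4535,193.96°,3.5641) → tip=(-2.2373,-0.5562,2.2028)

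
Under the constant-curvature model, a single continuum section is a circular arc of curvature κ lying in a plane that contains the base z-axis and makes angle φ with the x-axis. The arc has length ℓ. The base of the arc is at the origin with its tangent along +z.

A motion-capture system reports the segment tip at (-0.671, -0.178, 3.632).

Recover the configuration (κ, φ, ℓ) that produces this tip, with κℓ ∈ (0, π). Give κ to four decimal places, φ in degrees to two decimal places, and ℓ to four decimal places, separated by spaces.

ρ = √(x²+y²) = √(-0.671² + -0.178²) = 0.69421
φ = atan2(y, x) mod 360° = atan2(-0.178, -0.671) = 194.8570°
|p|² = ρ² + z² = 0.69421² + 3.632² = 13.67335
κ = 2ρ / |p|² = 2×0.69421 / 13.67335 = 0.10154
θ = 2·atan2(ρ, z) = 2·atan2(0.69421, 3.632) = 0.37772 rad
ℓ = θ/κ = 0.37772/0.10154 = 3.71982

0.1015 194.86 3.7198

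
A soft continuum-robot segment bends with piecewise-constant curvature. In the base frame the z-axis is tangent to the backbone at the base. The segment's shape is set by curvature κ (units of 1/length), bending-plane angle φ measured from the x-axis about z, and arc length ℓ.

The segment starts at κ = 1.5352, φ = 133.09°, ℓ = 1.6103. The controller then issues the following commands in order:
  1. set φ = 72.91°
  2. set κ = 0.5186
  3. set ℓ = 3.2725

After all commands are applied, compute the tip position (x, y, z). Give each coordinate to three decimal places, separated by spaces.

0.638 2.075 1.913

initial: κ=1.5352, φ=133.09°, ℓ=1.6103
cmd 1: set φ=72.91° → (κ,φ,ℓ)=(1.5352,72.91°,1.6103) → tip=(0.3415,1.1108,0.4042)
cmd 2: set κ=0.5186 → (κ,φ,ℓ)=(0.5186,72.91°,1.6103) → tip=(0.1864,0.6062,1.4296)
cmd 3: set ℓ=3.2725 → (κ,φ,ℓ)=(0.5186,72.91°,3.2725) → tip=(0.6381,2.0753,1.9129)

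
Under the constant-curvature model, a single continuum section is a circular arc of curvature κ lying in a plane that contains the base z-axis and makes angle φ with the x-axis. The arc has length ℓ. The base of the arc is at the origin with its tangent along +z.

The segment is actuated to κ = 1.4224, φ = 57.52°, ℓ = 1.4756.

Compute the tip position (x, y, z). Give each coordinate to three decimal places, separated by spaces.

θ = κ·ℓ = 1.4224 × 1.4756 = 2.09889 rad
ρ = (1 − cos θ)/κ = (1 − -0.50389)/1.4224 = 1.05729
z = sin θ / κ = 0.86377/1.4224 = 0.60726
x = ρ cos φ = 1.05729 × cos(57.52°) = 0.56777
y = ρ sin φ = 1.05729 × sin(57.52°) = 0.89191

0.568 0.892 0.607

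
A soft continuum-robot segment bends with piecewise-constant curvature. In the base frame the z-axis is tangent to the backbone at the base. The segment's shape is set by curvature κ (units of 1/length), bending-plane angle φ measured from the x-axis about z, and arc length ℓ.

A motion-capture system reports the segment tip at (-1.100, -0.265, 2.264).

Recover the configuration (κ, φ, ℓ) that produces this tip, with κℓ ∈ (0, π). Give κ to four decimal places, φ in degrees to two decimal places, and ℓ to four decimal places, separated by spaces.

ρ = √(x²+y²) = √(-1.100² + -0.265²) = 1.13147
φ = atan2(y, x) mod 360° = atan2(-0.265, -1.100) = 193.5450°
|p|² = ρ² + z² = 1.13147² + 2.264² = 6.40592
κ = 2ρ / |p|² = 2×1.13147 / 6.40592 = 0.35326
θ = 2·atan2(ρ, z) = 2·atan2(1.13147, 2.264) = 0.92692 rad
ℓ = θ/κ = 0.92692/0.35326 = 2.62392

0.3533 193.54 2.6239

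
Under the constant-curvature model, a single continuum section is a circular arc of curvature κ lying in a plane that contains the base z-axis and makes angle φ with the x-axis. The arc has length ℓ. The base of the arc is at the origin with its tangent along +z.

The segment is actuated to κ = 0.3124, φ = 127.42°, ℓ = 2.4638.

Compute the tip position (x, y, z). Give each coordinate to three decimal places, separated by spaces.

-0.548 0.717 2.228

θ = κ·ℓ = 0.3124 × 2.4638 = 0.76969 rad
ρ = (1 − cos θ)/κ = (1 − 0.71813)/0.3124 = 0.90229
z = sin θ / κ = 0.69591/0.3124 = 2.22764
x = ρ cos φ = 0.90229 × cos(127.42°) = -0.54828
y = ρ sin φ = 0.90229 × sin(127.42°) = 0.71660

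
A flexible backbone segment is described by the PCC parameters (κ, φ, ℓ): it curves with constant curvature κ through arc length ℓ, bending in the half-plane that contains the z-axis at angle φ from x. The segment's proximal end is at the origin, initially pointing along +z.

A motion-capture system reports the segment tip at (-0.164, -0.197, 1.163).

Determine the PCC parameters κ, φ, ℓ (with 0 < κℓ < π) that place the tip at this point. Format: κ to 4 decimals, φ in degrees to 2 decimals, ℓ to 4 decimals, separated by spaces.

ρ = √(x²+y²) = √(-0.164² + -0.197²) = 0.25633
φ = atan2(y, x) mod 360° = atan2(-0.197, -0.164) = 230.2230°
|p|² = ρ² + z² = 0.25633² + 1.163² = 1.41827
κ = 2ρ / |p|² = 2×0.25633 / 1.41827 = 0.36147
θ = 2·atan2(ρ, z) = 2·atan2(0.25633, 1.163) = 0.43387 rad
ℓ = θ/κ = 0.43387/0.36147 = 1.20031

0.3615 230.22 1.2003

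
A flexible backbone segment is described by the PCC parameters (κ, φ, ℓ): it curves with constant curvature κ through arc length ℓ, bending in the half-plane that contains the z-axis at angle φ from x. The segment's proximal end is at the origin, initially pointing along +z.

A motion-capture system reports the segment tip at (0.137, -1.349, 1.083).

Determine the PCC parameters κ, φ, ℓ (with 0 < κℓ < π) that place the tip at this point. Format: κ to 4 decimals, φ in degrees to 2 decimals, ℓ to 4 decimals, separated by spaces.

0.9005 275.80 1.9918

ρ = √(x²+y²) = √(0.137² + -1.349²) = 1.35594
φ = atan2(y, x) mod 360° = atan2(-1.349, 0.137) = 275.7989°
|p|² = ρ² + z² = 1.35594² + 1.083² = 3.01146
κ = 2ρ / |p|² = 2×1.35594 / 3.01146 = 0.90052
θ = 2·atan2(ρ, z) = 2·atan2(1.35594, 1.083) = 1.79369 rad
ℓ = θ/κ = 1.79369/0.90052 = 1.99184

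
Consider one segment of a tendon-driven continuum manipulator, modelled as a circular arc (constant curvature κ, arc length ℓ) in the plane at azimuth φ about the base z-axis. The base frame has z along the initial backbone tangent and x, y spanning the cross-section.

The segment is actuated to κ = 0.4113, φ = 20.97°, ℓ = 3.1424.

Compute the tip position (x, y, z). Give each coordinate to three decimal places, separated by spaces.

θ = κ·ℓ = 0.4113 × 3.1424 = 1.29247 rad
ρ = (1 − cos θ)/κ = (1 − 0.27475)/0.4113 = 1.76332
z = sin θ / κ = 0.96152/0.4113 = 2.33775
x = ρ cos φ = 1.76332 × cos(20.97°) = 1.64653
y = ρ sin φ = 1.76332 × sin(20.97°) = 0.63105

1.647 0.631 2.338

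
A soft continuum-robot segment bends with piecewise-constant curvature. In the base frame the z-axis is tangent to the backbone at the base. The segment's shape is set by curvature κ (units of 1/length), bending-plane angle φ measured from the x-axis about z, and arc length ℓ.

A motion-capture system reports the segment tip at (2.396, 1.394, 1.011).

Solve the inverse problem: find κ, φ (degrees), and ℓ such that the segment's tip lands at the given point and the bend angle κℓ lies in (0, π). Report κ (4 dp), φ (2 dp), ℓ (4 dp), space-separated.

0.6368 30.19 3.8351

ρ = √(x²+y²) = √(2.396² + 1.394²) = 2.77201
φ = atan2(y, x) mod 360° = atan2(1.394, 2.396) = 30.1910°
|p|² = ρ² + z² = 2.77201² + 1.011² = 8.70617
κ = 2ρ / |p|² = 2×2.77201 / 8.70617 = 0.63679
θ = 2·atan2(ρ, z) = 2·atan2(2.77201, 1.011) = 2.44214 rad
ℓ = θ/κ = 2.44214/0.63679 = 3.83507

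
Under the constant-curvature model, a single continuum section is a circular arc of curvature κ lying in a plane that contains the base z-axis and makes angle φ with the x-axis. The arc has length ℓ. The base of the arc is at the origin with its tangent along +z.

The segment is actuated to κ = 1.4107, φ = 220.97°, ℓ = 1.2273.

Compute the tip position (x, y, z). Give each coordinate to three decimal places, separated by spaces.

-0.621 -0.539 0.700

θ = κ·ℓ = 1.4107 × 1.2273 = 1.73135 rad
ρ = (1 − cos θ)/κ = (1 − -0.15987)/1.4107 = 0.82219
z = sin θ / κ = 0.98714/1.4107 = 0.69975
x = ρ cos φ = 0.82219 × cos(220.97°) = -0.62080
y = ρ sin φ = 0.82219 × sin(220.97°) = -0.53908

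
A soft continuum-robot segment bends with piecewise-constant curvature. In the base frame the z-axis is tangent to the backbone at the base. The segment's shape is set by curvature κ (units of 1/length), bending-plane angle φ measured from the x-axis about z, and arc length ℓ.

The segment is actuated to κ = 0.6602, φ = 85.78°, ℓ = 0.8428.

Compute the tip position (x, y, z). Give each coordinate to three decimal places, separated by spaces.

0.017 0.228 0.800

θ = κ·ℓ = 0.6602 × 0.8428 = 0.55642 rad
ρ = (1 − cos θ)/κ = (1 − 0.84915)/0.6602 = 0.22849
z = sin θ / κ = 0.52815/0.6602 = 0.79998
x = ρ cos φ = 0.22849 × cos(85.78°) = 0.01681
y = ρ sin φ = 0.22849 × sin(85.78°) = 0.22787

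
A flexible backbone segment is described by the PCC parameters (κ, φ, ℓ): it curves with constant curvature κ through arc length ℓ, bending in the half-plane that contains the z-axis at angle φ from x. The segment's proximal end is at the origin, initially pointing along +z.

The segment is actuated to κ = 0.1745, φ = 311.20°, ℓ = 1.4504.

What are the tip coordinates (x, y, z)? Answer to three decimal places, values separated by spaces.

θ = κ·ℓ = 0.1745 × 1.4504 = 0.25309 rad
ρ = (1 − cos θ)/κ = (1 − 0.96814)/0.1745 = 0.18257
z = sin θ / κ = 0.25040/0.1745 = 1.43496
x = ρ cos φ = 0.18257 × cos(311.20°) = 0.12025
y = ρ sin φ = 0.18257 × sin(311.20°) = -0.13737

0.120 -0.137 1.435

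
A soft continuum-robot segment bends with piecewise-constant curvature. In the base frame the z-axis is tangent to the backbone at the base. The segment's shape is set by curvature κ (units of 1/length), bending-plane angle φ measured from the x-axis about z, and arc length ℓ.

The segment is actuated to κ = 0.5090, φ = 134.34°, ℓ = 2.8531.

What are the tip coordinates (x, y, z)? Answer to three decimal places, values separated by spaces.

-1.211 1.239 1.951

θ = κ·ℓ = 0.5090 × 2.8531 = 1.45223 rad
ρ = (1 − cos θ)/κ = (1 − 0.11829)/0.5090 = 1.73224
z = sin θ / κ = 0.99298/0.5090 = 1.95084
x = ρ cos φ = 1.73224 × cos(134.34°) = -1.21069
y = ρ sin φ = 1.73224 × sin(134.34°) = 1.23891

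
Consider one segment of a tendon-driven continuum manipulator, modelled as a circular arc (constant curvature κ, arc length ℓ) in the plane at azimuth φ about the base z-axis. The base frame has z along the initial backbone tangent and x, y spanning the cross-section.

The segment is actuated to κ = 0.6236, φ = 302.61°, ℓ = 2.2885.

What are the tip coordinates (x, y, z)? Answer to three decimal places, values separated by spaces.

θ = κ·ℓ = 0.6236 × 2.2885 = 1.42711 rad
ρ = (1 − cos θ)/κ = (1 − 0.14319)/0.6236 = 1.37397
z = sin θ / κ = 0.98969/0.6236 = 1.58707
x = ρ cos φ = 1.37397 × cos(302.61°) = 0.74046
y = ρ sin φ = 1.37397 × sin(302.61°) = -1.15737

0.740 -1.157 1.587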